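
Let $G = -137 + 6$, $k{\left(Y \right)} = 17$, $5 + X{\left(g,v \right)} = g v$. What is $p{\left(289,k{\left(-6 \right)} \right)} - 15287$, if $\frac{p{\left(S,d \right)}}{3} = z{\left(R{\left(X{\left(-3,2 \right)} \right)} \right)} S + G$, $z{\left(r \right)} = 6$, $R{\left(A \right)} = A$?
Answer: $-10478$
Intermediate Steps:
$X{\left(g,v \right)} = -5 + g v$
$G = -131$
$p{\left(S,d \right)} = -393 + 18 S$ ($p{\left(S,d \right)} = 3 \left(6 S - 131\right) = 3 \left(-131 + 6 S\right) = -393 + 18 S$)
$p{\left(289,k{\left(-6 \right)} \right)} - 15287 = \left(-393 + 18 \cdot 289\right) - 15287 = \left(-393 + 5202\right) - 15287 = 4809 - 15287 = -10478$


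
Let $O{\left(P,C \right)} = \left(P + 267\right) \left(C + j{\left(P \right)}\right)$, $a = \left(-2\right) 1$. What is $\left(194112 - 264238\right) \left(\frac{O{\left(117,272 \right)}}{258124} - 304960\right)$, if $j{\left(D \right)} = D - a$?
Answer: $\frac{1380033132044224}{64531} \approx 2.1386 \cdot 10^{10}$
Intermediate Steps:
$a = -2$
$j{\left(D \right)} = 2 + D$ ($j{\left(D \right)} = D - -2 = D + 2 = 2 + D$)
$O{\left(P,C \right)} = \left(267 + P\right) \left(2 + C + P\right)$ ($O{\left(P,C \right)} = \left(P + 267\right) \left(C + \left(2 + P\right)\right) = \left(267 + P\right) \left(2 + C + P\right)$)
$\left(194112 - 264238\right) \left(\frac{O{\left(117,272 \right)}}{258124} - 304960\right) = \left(194112 - 264238\right) \left(\frac{534 + 117^{2} + 267 \cdot 272 + 269 \cdot 117 + 272 \cdot 117}{258124} - 304960\right) = - 70126 \left(\left(534 + 13689 + 72624 + 31473 + 31824\right) \frac{1}{258124} - 304960\right) = - 70126 \left(150144 \cdot \frac{1}{258124} - 304960\right) = - 70126 \left(\frac{37536}{64531} - 304960\right) = \left(-70126\right) \left(- \frac{19679336224}{64531}\right) = \frac{1380033132044224}{64531}$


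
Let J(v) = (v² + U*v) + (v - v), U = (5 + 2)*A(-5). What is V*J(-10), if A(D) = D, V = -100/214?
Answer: -22500/107 ≈ -210.28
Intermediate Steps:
V = -50/107 (V = -100*1/214 = -50/107 ≈ -0.46729)
U = -35 (U = (5 + 2)*(-5) = 7*(-5) = -35)
J(v) = v² - 35*v (J(v) = (v² - 35*v) + (v - v) = (v² - 35*v) + 0 = v² - 35*v)
V*J(-10) = -(-500)*(-35 - 10)/107 = -(-500)*(-45)/107 = -50/107*450 = -22500/107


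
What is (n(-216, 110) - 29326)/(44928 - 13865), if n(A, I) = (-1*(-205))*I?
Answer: -6776/31063 ≈ -0.21814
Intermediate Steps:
n(A, I) = 205*I
(n(-216, 110) - 29326)/(44928 - 13865) = (205*110 - 29326)/(44928 - 13865) = (22550 - 29326)/31063 = -6776*1/31063 = -6776/31063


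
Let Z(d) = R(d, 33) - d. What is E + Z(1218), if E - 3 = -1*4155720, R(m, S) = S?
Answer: -4156902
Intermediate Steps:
Z(d) = 33 - d
E = -4155717 (E = 3 - 1*4155720 = 3 - 4155720 = -4155717)
E + Z(1218) = -4155717 + (33 - 1*1218) = -4155717 + (33 - 1218) = -4155717 - 1185 = -4156902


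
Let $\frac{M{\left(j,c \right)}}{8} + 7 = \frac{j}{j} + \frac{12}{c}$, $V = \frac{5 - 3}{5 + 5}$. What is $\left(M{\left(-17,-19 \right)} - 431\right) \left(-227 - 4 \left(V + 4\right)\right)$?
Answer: $\frac{11211143}{95} \approx 1.1801 \cdot 10^{5}$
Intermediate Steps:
$V = \frac{1}{5}$ ($V = \frac{2}{10} = 2 \cdot \frac{1}{10} = \frac{1}{5} \approx 0.2$)
$M{\left(j,c \right)} = -48 + \frac{96}{c}$ ($M{\left(j,c \right)} = -56 + 8 \left(\frac{j}{j} + \frac{12}{c}\right) = -56 + 8 \left(1 + \frac{12}{c}\right) = -56 + \left(8 + \frac{96}{c}\right) = -48 + \frac{96}{c}$)
$\left(M{\left(-17,-19 \right)} - 431\right) \left(-227 - 4 \left(V + 4\right)\right) = \left(\left(-48 + \frac{96}{-19}\right) - 431\right) \left(-227 - 4 \left(\frac{1}{5} + 4\right)\right) = \left(\left(-48 + 96 \left(- \frac{1}{19}\right)\right) - 431\right) \left(-227 - \frac{84}{5}\right) = \left(\left(-48 - \frac{96}{19}\right) - 431\right) \left(-227 - \frac{84}{5}\right) = \left(- \frac{1008}{19} - 431\right) \left(- \frac{1219}{5}\right) = \left(- \frac{9197}{19}\right) \left(- \frac{1219}{5}\right) = \frac{11211143}{95}$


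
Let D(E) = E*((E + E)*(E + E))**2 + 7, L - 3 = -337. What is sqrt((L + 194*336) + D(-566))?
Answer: I*sqrt(929398866696359) ≈ 3.0486e+7*I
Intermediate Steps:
L = -334 (L = 3 - 337 = -334)
D(E) = 7 + 16*E**5 (D(E) = E*((2*E)*(2*E))**2 + 7 = E*(4*E**2)**2 + 7 = E*(16*E**4) + 7 = 16*E**5 + 7 = 7 + 16*E**5)
sqrt((L + 194*336) + D(-566)) = sqrt((-334 + 194*336) + (7 + 16*(-566)**5)) = sqrt((-334 + 65184) + (7 + 16*(-58087429172576))) = sqrt(64850 + (7 - 929398866761216)) = sqrt(64850 - 929398866761209) = sqrt(-929398866696359) = I*sqrt(929398866696359)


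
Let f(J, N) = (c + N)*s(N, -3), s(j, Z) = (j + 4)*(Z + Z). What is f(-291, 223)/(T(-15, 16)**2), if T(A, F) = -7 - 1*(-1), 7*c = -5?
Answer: -176606/21 ≈ -8409.8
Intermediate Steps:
c = -5/7 (c = (1/7)*(-5) = -5/7 ≈ -0.71429)
T(A, F) = -6 (T(A, F) = -7 + 1 = -6)
s(j, Z) = 2*Z*(4 + j) (s(j, Z) = (4 + j)*(2*Z) = 2*Z*(4 + j))
f(J, N) = (-24 - 6*N)*(-5/7 + N) (f(J, N) = (-5/7 + N)*(2*(-3)*(4 + N)) = (-5/7 + N)*(-24 - 6*N) = (-24 - 6*N)*(-5/7 + N))
f(-291, 223)/(T(-15, 16)**2) = (120/7 - 6*223**2 - 138/7*223)/((-6)**2) = (120/7 - 6*49729 - 30774/7)/36 = (120/7 - 298374 - 30774/7)*(1/36) = -2119272/7*1/36 = -176606/21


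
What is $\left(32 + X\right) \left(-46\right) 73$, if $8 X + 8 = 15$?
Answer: $- \frac{441577}{4} \approx -1.1039 \cdot 10^{5}$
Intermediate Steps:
$X = \frac{7}{8}$ ($X = -1 + \frac{1}{8} \cdot 15 = -1 + \frac{15}{8} = \frac{7}{8} \approx 0.875$)
$\left(32 + X\right) \left(-46\right) 73 = \left(32 + \frac{7}{8}\right) \left(-46\right) 73 = \frac{263}{8} \left(-46\right) 73 = \left(- \frac{6049}{4}\right) 73 = - \frac{441577}{4}$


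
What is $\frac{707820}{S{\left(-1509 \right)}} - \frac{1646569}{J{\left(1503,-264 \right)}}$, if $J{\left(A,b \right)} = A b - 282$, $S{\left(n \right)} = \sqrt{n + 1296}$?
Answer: $\frac{1646569}{397074} - \frac{235940 i \sqrt{213}}{71} \approx 4.1468 - 48499.0 i$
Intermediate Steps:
$S{\left(n \right)} = \sqrt{1296 + n}$
$J{\left(A,b \right)} = -282 + A b$
$\frac{707820}{S{\left(-1509 \right)}} - \frac{1646569}{J{\left(1503,-264 \right)}} = \frac{707820}{\sqrt{1296 - 1509}} - \frac{1646569}{-282 + 1503 \left(-264\right)} = \frac{707820}{\sqrt{-213}} - \frac{1646569}{-282 - 396792} = \frac{707820}{i \sqrt{213}} - \frac{1646569}{-397074} = 707820 \left(- \frac{i \sqrt{213}}{213}\right) - - \frac{1646569}{397074} = - \frac{235940 i \sqrt{213}}{71} + \frac{1646569}{397074} = \frac{1646569}{397074} - \frac{235940 i \sqrt{213}}{71}$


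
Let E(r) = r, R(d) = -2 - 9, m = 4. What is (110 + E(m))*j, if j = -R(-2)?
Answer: 1254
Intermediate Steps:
R(d) = -11
j = 11 (j = -1*(-11) = 11)
(110 + E(m))*j = (110 + 4)*11 = 114*11 = 1254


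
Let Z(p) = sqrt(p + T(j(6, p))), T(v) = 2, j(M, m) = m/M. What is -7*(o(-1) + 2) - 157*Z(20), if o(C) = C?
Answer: -7 - 157*sqrt(22) ≈ -743.40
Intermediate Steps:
Z(p) = sqrt(2 + p) (Z(p) = sqrt(p + 2) = sqrt(2 + p))
-7*(o(-1) + 2) - 157*Z(20) = -7*(-1 + 2) - 157*sqrt(2 + 20) = -7*1 - 157*sqrt(22) = -7 - 157*sqrt(22)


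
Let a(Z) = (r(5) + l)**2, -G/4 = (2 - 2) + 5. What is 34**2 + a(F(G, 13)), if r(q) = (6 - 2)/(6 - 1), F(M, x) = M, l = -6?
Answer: 29576/25 ≈ 1183.0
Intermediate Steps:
G = -20 (G = -4*((2 - 2) + 5) = -4*(0 + 5) = -4*5 = -20)
r(q) = 4/5
a(Z) = 676/25 (a(Z) = (4/5 - 6)**2 = (-26/5)**2 = 676/25)
34**2 + a(F(G, 13)) = 34**2 + 676/25 = 1156 + 676/25 = 29576/25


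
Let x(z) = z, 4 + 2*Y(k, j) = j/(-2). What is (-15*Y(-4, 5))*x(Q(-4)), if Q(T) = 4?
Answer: 195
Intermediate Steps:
Y(k, j) = -2 - j/4 (Y(k, j) = -2 + (j/(-2))/2 = -2 + (j*(-½))/2 = -2 + (-j/2)/2 = -2 - j/4)
(-15*Y(-4, 5))*x(Q(-4)) = -15*(-2 - ¼*5)*4 = -15*(-2 - 5/4)*4 = -15*(-13/4)*4 = (195/4)*4 = 195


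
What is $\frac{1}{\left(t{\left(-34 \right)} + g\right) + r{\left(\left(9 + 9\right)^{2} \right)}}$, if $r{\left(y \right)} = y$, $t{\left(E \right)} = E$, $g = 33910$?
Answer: $\frac{1}{34200} \approx 2.924 \cdot 10^{-5}$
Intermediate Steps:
$\frac{1}{\left(t{\left(-34 \right)} + g\right) + r{\left(\left(9 + 9\right)^{2} \right)}} = \frac{1}{\left(-34 + 33910\right) + \left(9 + 9\right)^{2}} = \frac{1}{33876 + 18^{2}} = \frac{1}{33876 + 324} = \frac{1}{34200}$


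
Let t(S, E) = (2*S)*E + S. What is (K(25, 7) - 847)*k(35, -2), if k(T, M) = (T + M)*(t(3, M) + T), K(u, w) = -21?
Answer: -744744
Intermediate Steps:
t(S, E) = S + 2*E*S (t(S, E) = 2*E*S + S = S + 2*E*S)
k(T, M) = (M + T)*(3 + T + 6*M) (k(T, M) = (T + M)*(3*(1 + 2*M) + T) = (M + T)*((3 + 6*M) + T) = (M + T)*(3 + T + 6*M))
(K(25, 7) - 847)*k(35, -2) = (-21 - 847)*(35² + 3*(-2) + 3*35 + 6*(-2)² + 7*(-2)*35) = -868*(1225 - 6 + 105 + 6*4 - 490) = -868*(1225 - 6 + 105 + 24 - 490) = -868*858 = -744744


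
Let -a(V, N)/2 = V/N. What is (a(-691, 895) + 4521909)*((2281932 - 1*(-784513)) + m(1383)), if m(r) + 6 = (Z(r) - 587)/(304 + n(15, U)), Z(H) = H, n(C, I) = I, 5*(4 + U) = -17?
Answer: 18404366061936289929/1327285 ≈ 1.3866e+13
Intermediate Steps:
U = -37/5 (U = -4 + (⅕)*(-17) = -4 - 17/5 = -37/5 ≈ -7.4000)
a(V, N) = -2*V/N
m(r) = -11833/1483 + 5*r/1483 (m(r) = -6 + (r - 587)/(304 - 37/5) = -6 + (-587 + r)/(1483/5) = -6 + (-587 + r)*(5/1483) = -6 + (-2935/1483 + 5*r/1483) = -11833/1483 + 5*r/1483)
(a(-691, 895) + 4521909)*((2281932 - 1*(-784513)) + m(1383)) = (-2*(-691)/895 + 4521909)*((2281932 - 1*(-784513)) + (-11833/1483 + (5/1483)*1383)) = (-2*(-691)*1/895 + 4521909)*((2281932 + 784513) + (-11833/1483 + 6915/1483)) = (1382/895 + 4521909)*(3066445 - 4918/1483) = (4047109937/895)*(4547533017/1483) = 18404366061936289929/1327285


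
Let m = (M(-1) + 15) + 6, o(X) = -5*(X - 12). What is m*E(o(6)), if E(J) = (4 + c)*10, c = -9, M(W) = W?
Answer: -1000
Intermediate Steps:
o(X) = 60 - 5*X (o(X) = -5*(-12 + X) = 60 - 5*X)
E(J) = -50 (E(J) = (4 - 9)*10 = -5*10 = -50)
m = 20 (m = (-1 + 15) + 6 = 14 + 6 = 20)
m*E(o(6)) = 20*(-50) = -1000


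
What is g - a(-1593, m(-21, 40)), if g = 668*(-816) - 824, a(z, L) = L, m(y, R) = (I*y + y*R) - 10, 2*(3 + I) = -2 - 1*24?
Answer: -545398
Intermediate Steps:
I = -16 (I = -3 + (-2 - 1*24)/2 = -3 + (-2 - 24)/2 = -3 + (½)*(-26) = -3 - 13 = -16)
m(y, R) = -10 - 16*y + R*y (m(y, R) = (-16*y + y*R) - 10 = (-16*y + R*y) - 10 = -10 - 16*y + R*y)
g = -545912 (g = -545088 - 824 = -545912)
g - a(-1593, m(-21, 40)) = -545912 - (-10 - 16*(-21) + 40*(-21)) = -545912 - (-10 + 336 - 840) = -545912 - 1*(-514) = -545912 + 514 = -545398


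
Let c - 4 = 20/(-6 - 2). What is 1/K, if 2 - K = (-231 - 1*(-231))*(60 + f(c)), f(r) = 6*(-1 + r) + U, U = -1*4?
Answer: ½ ≈ 0.50000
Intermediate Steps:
c = 3/2 (c = 4 + 20/(-6 - 2) = 4 + 20/(-8) = 4 + 20*(-⅛) = 4 - 5/2 = 3/2 ≈ 1.5000)
U = -4
f(r) = -10 + 6*r (f(r) = 6*(-1 + r) - 4 = (-6 + 6*r) - 4 = -10 + 6*r)
K = 2 (K = 2 - (-231 - 1*(-231))*(60 + (-10 + 6*(3/2))) = 2 - (-231 + 231)*(60 + (-10 + 9)) = 2 - 0*(60 - 1) = 2 - 0*59 = 2 - 1*0 = 2 + 0 = 2)
1/K = 1/2 = ½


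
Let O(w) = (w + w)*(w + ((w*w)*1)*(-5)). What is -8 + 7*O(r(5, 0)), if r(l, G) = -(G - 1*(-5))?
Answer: 9092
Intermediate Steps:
r(l, G) = -5 - G (r(l, G) = -(G + 5) = -(5 + G) = -5 - G)
O(w) = 2*w*(w - 5*w**2) (O(w) = (2*w)*(w + (w**2*1)*(-5)) = (2*w)*(w + w**2*(-5)) = (2*w)*(w - 5*w**2) = 2*w*(w - 5*w**2))
-8 + 7*O(r(5, 0)) = -8 + 7*((-5 - 1*0)**2*(2 - 10*(-5 - 1*0))) = -8 + 7*((-5 + 0)**2*(2 - 10*(-5 + 0))) = -8 + 7*((-5)**2*(2 - 10*(-5))) = -8 + 7*(25*(2 + 50)) = -8 + 7*(25*52) = -8 + 7*1300 = -8 + 9100 = 9092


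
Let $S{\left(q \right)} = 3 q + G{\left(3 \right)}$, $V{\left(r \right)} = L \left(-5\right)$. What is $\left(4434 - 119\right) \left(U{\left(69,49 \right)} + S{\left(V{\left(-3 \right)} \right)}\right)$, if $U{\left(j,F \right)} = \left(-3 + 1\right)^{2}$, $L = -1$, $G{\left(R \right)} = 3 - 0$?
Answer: $94930$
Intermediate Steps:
$G{\left(R \right)} = 3$ ($G{\left(R \right)} = 3 + 0 = 3$)
$V{\left(r \right)} = 5$ ($V{\left(r \right)} = \left(-1\right) \left(-5\right) = 5$)
$U{\left(j,F \right)} = 4$ ($U{\left(j,F \right)} = \left(-2\right)^{2} = 4$)
$S{\left(q \right)} = 3 + 3 q$ ($S{\left(q \right)} = 3 q + 3 = 3 + 3 q$)
$\left(4434 - 119\right) \left(U{\left(69,49 \right)} + S{\left(V{\left(-3 \right)} \right)}\right) = \left(4434 - 119\right) \left(4 + \left(3 + 3 \cdot 5\right)\right) = 4315 \left(4 + \left(3 + 15\right)\right) = 4315 \left(4 + 18\right) = 4315 \cdot 22 = 94930$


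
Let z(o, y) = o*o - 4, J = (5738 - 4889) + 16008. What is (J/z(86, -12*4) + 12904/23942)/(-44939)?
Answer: -83162777/1325545190816 ≈ -6.2739e-5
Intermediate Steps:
J = 16857 (J = 849 + 16008 = 16857)
z(o, y) = -4 + o**2 (z(o, y) = o**2 - 4 = -4 + o**2)
(J/z(86, -12*4) + 12904/23942)/(-44939) = (16857/(-4 + 86**2) + 12904/23942)/(-44939) = (16857/(-4 + 7396) + 12904*(1/23942))*(-1/44939) = (16857/7392 + 6452/11971)*(-1/44939) = (16857*(1/7392) + 6452/11971)*(-1/44939) = (5619/2464 + 6452/11971)*(-1/44939) = (83162777/29496544)*(-1/44939) = -83162777/1325545190816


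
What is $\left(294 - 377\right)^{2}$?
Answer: $6889$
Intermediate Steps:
$\left(294 - 377\right)^{2} = \left(-83\right)^{2} = 6889$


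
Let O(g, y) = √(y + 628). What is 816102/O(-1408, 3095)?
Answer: 16002*√3723/73 ≈ 13375.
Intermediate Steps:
O(g, y) = √(628 + y)
816102/O(-1408, 3095) = 816102/(√(628 + 3095)) = 816102/(√3723) = 816102*(√3723/3723) = 16002*√3723/73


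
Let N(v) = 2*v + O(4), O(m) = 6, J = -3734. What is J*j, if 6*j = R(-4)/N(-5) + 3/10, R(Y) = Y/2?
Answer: -7468/15 ≈ -497.87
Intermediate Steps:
R(Y) = Y/2 (R(Y) = Y*(1/2) = Y/2)
N(v) = 6 + 2*v (N(v) = 2*v + 6 = 6 + 2*v)
j = 2/15 (j = (((1/2)*(-4))/(6 + 2*(-5)) + 3/10)/6 = (-2/(6 - 10) + 3*(1/10))/6 = (-2/(-4) + 3/10)/6 = (-2*(-1/4) + 3/10)/6 = (1/2 + 3/10)/6 = (1/6)*(4/5) = 2/15 ≈ 0.13333)
J*j = -3734*2/15 = -7468/15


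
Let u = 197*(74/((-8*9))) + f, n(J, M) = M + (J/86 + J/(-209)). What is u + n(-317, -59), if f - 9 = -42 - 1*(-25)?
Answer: -87884725/323532 ≈ -271.64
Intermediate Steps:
f = -8 (f = 9 + (-42 - 1*(-25)) = 9 + (-42 + 25) = 9 - 17 = -8)
n(J, M) = M + 123*J/17974 (n(J, M) = M + (J*(1/86) + J*(-1/209)) = M + (J/86 - J/209) = M + 123*J/17974)
u = -7577/36 (u = 197*(74/((-8*9))) - 8 = 197*(74/(-72)) - 8 = 197*(74*(-1/72)) - 8 = 197*(-37/36) - 8 = -7289/36 - 8 = -7577/36 ≈ -210.47)
u + n(-317, -59) = -7577/36 + (-59 + (123/17974)*(-317)) = -7577/36 + (-59 - 38991/17974) = -7577/36 - 1099457/17974 = -87884725/323532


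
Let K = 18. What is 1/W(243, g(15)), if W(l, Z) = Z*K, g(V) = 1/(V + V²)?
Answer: 40/3 ≈ 13.333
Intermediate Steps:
W(l, Z) = 18*Z (W(l, Z) = Z*18 = 18*Z)
1/W(243, g(15)) = 1/(18*(1/(15*(1 + 15)))) = 1/(18*((1/15)/16)) = 1/(18*((1/15)*(1/16))) = 1/(18*(1/240)) = 1/(3/40) = 40/3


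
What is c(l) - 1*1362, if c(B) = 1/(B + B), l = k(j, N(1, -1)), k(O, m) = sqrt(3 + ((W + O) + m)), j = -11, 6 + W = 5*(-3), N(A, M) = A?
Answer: -1362 - I*sqrt(7)/28 ≈ -1362.0 - 0.094491*I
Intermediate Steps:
W = -21 (W = -6 + 5*(-3) = -6 - 15 = -21)
k(O, m) = sqrt(-18 + O + m) (k(O, m) = sqrt(3 + ((-21 + O) + m)) = sqrt(3 + (-21 + O + m)) = sqrt(-18 + O + m))
l = 2*I*sqrt(7) (l = sqrt(-18 - 11 + 1) = sqrt(-28) = 2*I*sqrt(7) ≈ 5.2915*I)
c(B) = 1/(2*B)
c(l) - 1*1362 = 1/(2*((2*I*sqrt(7)))) - 1*1362 = (-I*sqrt(7)/14)/2 - 1362 = -I*sqrt(7)/28 - 1362 = -1362 - I*sqrt(7)/28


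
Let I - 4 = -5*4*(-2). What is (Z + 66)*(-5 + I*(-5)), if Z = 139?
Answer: -46125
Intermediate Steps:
I = 44 (I = 4 - 5*4*(-2) = 4 - 20*(-2) = 4 + 40 = 44)
(Z + 66)*(-5 + I*(-5)) = (139 + 66)*(-5 + 44*(-5)) = 205*(-5 - 220) = 205*(-225) = -46125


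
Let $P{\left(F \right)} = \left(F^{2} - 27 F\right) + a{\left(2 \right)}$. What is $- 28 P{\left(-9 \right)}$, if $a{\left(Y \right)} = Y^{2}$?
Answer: $-9184$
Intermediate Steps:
$P{\left(F \right)} = 4 + F^{2} - 27 F$ ($P{\left(F \right)} = \left(F^{2} - 27 F\right) + 2^{2} = \left(F^{2} - 27 F\right) + 4 = 4 + F^{2} - 27 F$)
$- 28 P{\left(-9 \right)} = - 28 \left(4 + \left(-9\right)^{2} - -243\right) = - 28 \left(4 + 81 + 243\right) = \left(-28\right) 328 = -9184$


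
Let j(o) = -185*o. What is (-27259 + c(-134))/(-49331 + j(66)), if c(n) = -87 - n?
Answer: 27212/61541 ≈ 0.44218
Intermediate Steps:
(-27259 + c(-134))/(-49331 + j(66)) = (-27259 + (-87 - 1*(-134)))/(-49331 - 185*66) = (-27259 + (-87 + 134))/(-49331 - 12210) = (-27259 + 47)/(-61541) = -27212*(-1/61541) = 27212/61541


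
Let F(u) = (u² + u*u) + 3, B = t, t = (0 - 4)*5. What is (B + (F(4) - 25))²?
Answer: 100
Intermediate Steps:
t = -20 (t = -4*5 = -20)
B = -20
F(u) = 3 + 2*u² (F(u) = (u² + u²) + 3 = 2*u² + 3 = 3 + 2*u²)
(B + (F(4) - 25))² = (-20 + ((3 + 2*4²) - 25))² = (-20 + ((3 + 2*16) - 25))² = (-20 + ((3 + 32) - 25))² = (-20 + (35 - 25))² = (-20 + 10)² = (-10)² = 100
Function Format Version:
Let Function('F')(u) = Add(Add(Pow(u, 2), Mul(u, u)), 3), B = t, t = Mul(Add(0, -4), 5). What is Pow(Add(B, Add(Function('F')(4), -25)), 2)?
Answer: 100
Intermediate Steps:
t = -20 (t = Mul(-4, 5) = -20)
B = -20
Function('F')(u) = Add(3, Mul(2, Pow(u, 2))) (Function('F')(u) = Add(Add(Pow(u, 2), Pow(u, 2)), 3) = Add(Mul(2, Pow(u, 2)), 3) = Add(3, Mul(2, Pow(u, 2))))
Pow(Add(B, Add(Function('F')(4), -25)), 2) = Pow(Add(-20, Add(Add(3, Mul(2, Pow(4, 2))), -25)), 2) = Pow(Add(-20, Add(Add(3, Mul(2, 16)), -25)), 2) = Pow(Add(-20, Add(Add(3, 32), -25)), 2) = Pow(Add(-20, Add(35, -25)), 2) = Pow(Add(-20, 10), 2) = Pow(-10, 2) = 100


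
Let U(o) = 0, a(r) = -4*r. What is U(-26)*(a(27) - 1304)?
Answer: 0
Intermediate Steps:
U(-26)*(a(27) - 1304) = 0*(-4*27 - 1304) = 0*(-108 - 1304) = 0*(-1412) = 0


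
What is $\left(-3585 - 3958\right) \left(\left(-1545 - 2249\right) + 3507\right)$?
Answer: $2164841$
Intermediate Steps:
$\left(-3585 - 3958\right) \left(\left(-1545 - 2249\right) + 3507\right) = - 7543 \left(\left(-1545 - 2249\right) + 3507\right) = - 7543 \left(-3794 + 3507\right) = \left(-7543\right) \left(-287\right) = 2164841$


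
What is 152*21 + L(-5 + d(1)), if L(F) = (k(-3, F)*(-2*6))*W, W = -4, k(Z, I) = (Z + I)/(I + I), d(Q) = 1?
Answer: 3234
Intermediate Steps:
k(Z, I) = (I + Z)/(2*I) (k(Z, I) = (I + Z)/((2*I)) = (I + Z)*(1/(2*I)) = (I + Z)/(2*I))
L(F) = 24*(-3 + F)/F (L(F) = (((F - 3)/(2*F))*(-2*6))*(-4) = (((-3 + F)/(2*F))*(-12))*(-4) = -6*(-3 + F)/F*(-4) = 24*(-3 + F)/F)
152*21 + L(-5 + d(1)) = 152*21 + (24 - 72/(-5 + 1)) = 3192 + (24 - 72/(-4)) = 3192 + (24 - 72*(-¼)) = 3192 + (24 + 18) = 3192 + 42 = 3234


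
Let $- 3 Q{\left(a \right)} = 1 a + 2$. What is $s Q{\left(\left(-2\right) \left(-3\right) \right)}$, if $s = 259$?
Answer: $- \frac{2072}{3} \approx -690.67$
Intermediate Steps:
$Q{\left(a \right)} = - \frac{2}{3} - \frac{a}{3}$ ($Q{\left(a \right)} = - \frac{1 a + 2}{3} = - \frac{a + 2}{3} = - \frac{2 + a}{3} = - \frac{2}{3} - \frac{a}{3}$)
$s Q{\left(\left(-2\right) \left(-3\right) \right)} = 259 \left(- \frac{2}{3} - \frac{\left(-2\right) \left(-3\right)}{3}\right) = 259 \left(- \frac{2}{3} - 2\right) = 259 \left(- \frac{8}{3}\right) = - \frac{2072}{3}$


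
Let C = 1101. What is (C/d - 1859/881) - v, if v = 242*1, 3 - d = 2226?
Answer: -159683528/652821 ≈ -244.61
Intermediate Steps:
d = -2223 (d = 3 - 1*2226 = 3 - 2226 = -2223)
v = 242
(C/d - 1859/881) - v = (1101/(-2223) - 1859/881) - 1*242 = (1101*(-1/2223) - 1859*1/881) - 242 = (-367/741 - 1859/881) - 242 = -1700846/652821 - 242 = -159683528/652821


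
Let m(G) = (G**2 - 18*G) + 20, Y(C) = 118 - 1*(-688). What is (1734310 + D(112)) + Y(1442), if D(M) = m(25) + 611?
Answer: 1735922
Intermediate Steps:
Y(C) = 806 (Y(C) = 118 + 688 = 806)
m(G) = 20 + G**2 - 18*G
D(M) = 806 (D(M) = (20 + 25**2 - 18*25) + 611 = (20 + 625 - 450) + 611 = 195 + 611 = 806)
(1734310 + D(112)) + Y(1442) = (1734310 + 806) + 806 = 1735116 + 806 = 1735922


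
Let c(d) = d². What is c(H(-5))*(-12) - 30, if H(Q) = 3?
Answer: -138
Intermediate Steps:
c(H(-5))*(-12) - 30 = 3²*(-12) - 30 = 9*(-12) - 30 = -108 - 30 = -138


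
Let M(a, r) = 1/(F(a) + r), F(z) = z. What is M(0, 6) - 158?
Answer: -947/6 ≈ -157.83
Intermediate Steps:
M(a, r) = 1/(a + r)
M(0, 6) - 158 = 1/(0 + 6) - 158 = 1/6 - 158 = -947/6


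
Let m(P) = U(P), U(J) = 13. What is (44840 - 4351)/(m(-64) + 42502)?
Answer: 40489/42515 ≈ 0.95235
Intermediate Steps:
m(P) = 13
(44840 - 4351)/(m(-64) + 42502) = (44840 - 4351)/(13 + 42502) = 40489/42515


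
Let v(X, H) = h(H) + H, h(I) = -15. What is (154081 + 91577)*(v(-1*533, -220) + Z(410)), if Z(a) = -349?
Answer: -143464272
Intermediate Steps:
v(X, H) = -15 + H
(154081 + 91577)*(v(-1*533, -220) + Z(410)) = (154081 + 91577)*((-15 - 220) - 349) = 245658*(-235 - 349) = 245658*(-584) = -143464272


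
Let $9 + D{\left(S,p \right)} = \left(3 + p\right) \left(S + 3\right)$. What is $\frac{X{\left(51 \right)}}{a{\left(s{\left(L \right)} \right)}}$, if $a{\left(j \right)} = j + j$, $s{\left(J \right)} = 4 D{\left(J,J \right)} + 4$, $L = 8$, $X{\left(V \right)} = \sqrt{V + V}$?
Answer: $\frac{\sqrt{102}}{904} \approx 0.011172$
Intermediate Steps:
$X{\left(V \right)} = \sqrt{2} \sqrt{V}$ ($X{\left(V \right)} = \sqrt{2 V} = \sqrt{2} \sqrt{V}$)
$D{\left(S,p \right)} = -9 + \left(3 + S\right) \left(3 + p\right)$ ($D{\left(S,p \right)} = -9 + \left(3 + p\right) \left(S + 3\right) = -9 + \left(3 + p\right) \left(3 + S\right) = -9 + \left(3 + S\right) \left(3 + p\right)$)
$s{\left(J \right)} = 4 + 4 J^{2} + 24 J$ ($s{\left(J \right)} = 4 \left(3 J + 3 J + J J\right) + 4 = 4 \left(3 J + 3 J + J^{2}\right) + 4 = 4 \left(J^{2} + 6 J\right) + 4 = \left(4 J^{2} + 24 J\right) + 4 = 4 + 4 J^{2} + 24 J$)
$a{\left(j \right)} = 2 j$
$\frac{X{\left(51 \right)}}{a{\left(s{\left(L \right)} \right)}} = \frac{\sqrt{2} \sqrt{51}}{2 \left(4 + 4 \cdot 8^{2} + 24 \cdot 8\right)} = \frac{\sqrt{102}}{2 \left(4 + 4 \cdot 64 + 192\right)} = \frac{\sqrt{102}}{2 \left(4 + 256 + 192\right)} = \frac{\sqrt{102}}{2 \cdot 452} = \frac{\sqrt{102}}{904}$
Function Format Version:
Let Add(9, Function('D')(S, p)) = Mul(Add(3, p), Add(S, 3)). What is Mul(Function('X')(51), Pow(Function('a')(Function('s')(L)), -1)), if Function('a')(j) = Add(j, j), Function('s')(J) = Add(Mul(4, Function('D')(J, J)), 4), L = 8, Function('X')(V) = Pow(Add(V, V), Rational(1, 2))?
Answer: Mul(Rational(1, 904), Pow(102, Rational(1, 2))) ≈ 0.011172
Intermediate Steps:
Function('X')(V) = Mul(Pow(2, Rational(1, 2)), Pow(V, Rational(1, 2))) (Function('X')(V) = Pow(Mul(2, V), Rational(1, 2)) = Mul(Pow(2, Rational(1, 2)), Pow(V, Rational(1, 2))))
Function('D')(S, p) = Add(-9, Mul(Add(3, S), Add(3, p))) (Function('D')(S, p) = Add(-9, Mul(Add(3, p), Add(S, 3))) = Add(-9, Mul(Add(3, p), Add(3, S))) = Add(-9, Mul(Add(3, S), Add(3, p))))
Function('s')(J) = Add(4, Mul(4, Pow(J, 2)), Mul(24, J)) (Function('s')(J) = Add(Mul(4, Add(Mul(3, J), Mul(3, J), Mul(J, J))), 4) = Add(Mul(4, Add(Mul(3, J), Mul(3, J), Pow(J, 2))), 4) = Add(Mul(4, Add(Pow(J, 2), Mul(6, J))), 4) = Add(Add(Mul(4, Pow(J, 2)), Mul(24, J)), 4) = Add(4, Mul(4, Pow(J, 2)), Mul(24, J)))
Function('a')(j) = Mul(2, j)
Mul(Function('X')(51), Pow(Function('a')(Function('s')(L)), -1)) = Mul(Mul(Pow(2, Rational(1, 2)), Pow(51, Rational(1, 2))), Pow(Mul(2, Add(4, Mul(4, Pow(8, 2)), Mul(24, 8))), -1)) = Mul(Pow(102, Rational(1, 2)), Pow(Mul(2, Add(4, Mul(4, 64), 192)), -1)) = Mul(Pow(102, Rational(1, 2)), Pow(Mul(2, Add(4, 256, 192)), -1)) = Mul(Pow(102, Rational(1, 2)), Pow(Mul(2, 452), -1)) = Mul(Pow(102, Rational(1, 2)), Pow(904, -1)) = Mul(Pow(102, Rational(1, 2)), Rational(1, 904)) = Mul(Rational(1, 904), Pow(102, Rational(1, 2)))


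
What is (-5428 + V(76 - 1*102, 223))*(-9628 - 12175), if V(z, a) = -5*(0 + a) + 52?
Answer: 141523273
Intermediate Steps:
V(z, a) = 52 - 5*a (V(z, a) = -5*a + 52 = 52 - 5*a)
(-5428 + V(76 - 1*102, 223))*(-9628 - 12175) = (-5428 + (52 - 5*223))*(-9628 - 12175) = (-5428 + (52 - 1115))*(-21803) = (-5428 - 1063)*(-21803) = -6491*(-21803) = 141523273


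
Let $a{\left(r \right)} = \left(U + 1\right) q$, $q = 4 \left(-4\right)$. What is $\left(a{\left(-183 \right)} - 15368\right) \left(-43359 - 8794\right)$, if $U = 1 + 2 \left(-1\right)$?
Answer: $801487304$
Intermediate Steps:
$U = -1$ ($U = 1 - 2 = -1$)
$q = -16$
$a{\left(r \right)} = 0$ ($a{\left(r \right)} = \left(-1 + 1\right) \left(-16\right) = 0 \left(-16\right) = 0$)
$\left(a{\left(-183 \right)} - 15368\right) \left(-43359 - 8794\right) = \left(0 - 15368\right) \left(-43359 - 8794\right) = \left(-15368\right) \left(-52153\right) = 801487304$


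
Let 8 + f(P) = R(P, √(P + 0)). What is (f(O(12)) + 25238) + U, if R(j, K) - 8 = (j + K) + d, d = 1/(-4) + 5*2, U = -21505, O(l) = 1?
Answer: 14979/4 ≈ 3744.8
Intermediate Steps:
d = 39/4 (d = -¼ + 10 = 39/4 ≈ 9.7500)
R(j, K) = 71/4 + K + j (R(j, K) = 8 + ((j + K) + 39/4) = 8 + ((K + j) + 39/4) = 8 + (39/4 + K + j) = 71/4 + K + j)
f(P) = 39/4 + P + √P (f(P) = -8 + (71/4 + √(P + 0) + P) = -8 + (71/4 + √P + P) = -8 + (71/4 + P + √P) = 39/4 + P + √P)
(f(O(12)) + 25238) + U = ((39/4 + 1 + √1) + 25238) - 21505 = ((39/4 + 1 + 1) + 25238) - 21505 = (47/4 + 25238) - 21505 = 100999/4 - 21505 = 14979/4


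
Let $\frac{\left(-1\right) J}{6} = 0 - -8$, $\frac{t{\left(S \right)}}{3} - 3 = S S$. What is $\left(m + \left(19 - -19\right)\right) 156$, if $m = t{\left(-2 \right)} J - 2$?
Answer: $-151632$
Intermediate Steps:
$t{\left(S \right)} = 9 + 3 S^{2}$ ($t{\left(S \right)} = 9 + 3 S S = 9 + 3 S^{2}$)
$J = -48$ ($J = - 6 \left(0 - -8\right) = - 6 \left(0 + 8\right) = \left(-6\right) 8 = -48$)
$m = -1010$ ($m = \left(9 + 3 \left(-2\right)^{2}\right) \left(-48\right) - 2 = \left(9 + 3 \cdot 4\right) \left(-48\right) - 2 = \left(9 + 12\right) \left(-48\right) - 2 = 21 \left(-48\right) - 2 = -1008 - 2 = -1010$)
$\left(m + \left(19 - -19\right)\right) 156 = \left(-1010 + \left(19 - -19\right)\right) 156 = \left(-1010 + \left(19 + 19\right)\right) 156 = \left(-1010 + 38\right) 156 = \left(-972\right) 156 = -151632$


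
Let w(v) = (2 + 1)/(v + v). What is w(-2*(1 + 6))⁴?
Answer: 81/614656 ≈ 0.00013178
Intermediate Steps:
w(v) = 3/(2*v) (w(v) = 3/((2*v)) = 3*(1/(2*v)) = 3/(2*v))
w(-2*(1 + 6))⁴ = (3/(2*((-2*(1 + 6)))))⁴ = (3/(2*((-2*7))))⁴ = ((3/2)/(-14))⁴ = ((3/2)*(-1/14))⁴ = (-3/28)⁴ = 81/614656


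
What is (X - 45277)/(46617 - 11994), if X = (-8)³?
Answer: -15263/11541 ≈ -1.3225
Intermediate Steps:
X = -512
(X - 45277)/(46617 - 11994) = (-512 - 45277)/(46617 - 11994) = -45789/34623 = -45789*1/34623 = -15263/11541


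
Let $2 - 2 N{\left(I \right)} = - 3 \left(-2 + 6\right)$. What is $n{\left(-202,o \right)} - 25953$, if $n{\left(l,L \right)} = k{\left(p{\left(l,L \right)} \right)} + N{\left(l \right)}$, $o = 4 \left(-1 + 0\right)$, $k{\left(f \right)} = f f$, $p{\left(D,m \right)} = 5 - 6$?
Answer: $-25945$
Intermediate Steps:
$p{\left(D,m \right)} = -1$ ($p{\left(D,m \right)} = 5 - 6 = -1$)
$k{\left(f \right)} = f^{2}$
$N{\left(I \right)} = 7$ ($N{\left(I \right)} = 1 - \frac{\left(-3\right) \left(-2 + 6\right)}{2} = 1 - \frac{\left(-3\right) 4}{2} = 1 - -6 = 1 + 6 = 7$)
$o = -4$ ($o = 4 \left(-1\right) = -4$)
$n{\left(l,L \right)} = 8$ ($n{\left(l,L \right)} = \left(-1\right)^{2} + 7 = 1 + 7 = 8$)
$n{\left(-202,o \right)} - 25953 = 8 - 25953 = -25945$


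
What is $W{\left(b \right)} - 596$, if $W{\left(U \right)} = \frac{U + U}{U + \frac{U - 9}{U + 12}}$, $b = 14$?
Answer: $- \frac{219196}{369} \approx -594.03$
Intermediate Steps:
$W{\left(U \right)} = \frac{2 U}{U + \frac{-9 + U}{12 + U}}$
$W{\left(b \right)} - 596 = 2 \cdot 14 \frac{1}{-9 + 14^{2} + 13 \cdot 14} \left(12 + 14\right) - 596 = 2 \cdot 14 \frac{1}{-9 + 196 + 182} \cdot 26 - 596 = 2 \cdot 14 \cdot \frac{1}{369} \cdot 26 - 596 = \frac{728}{369} - 596 = - \frac{219196}{369}$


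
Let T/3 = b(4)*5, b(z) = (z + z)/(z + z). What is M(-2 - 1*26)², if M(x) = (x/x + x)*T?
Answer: 164025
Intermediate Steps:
b(z) = 1 (b(z) = (2*z)/((2*z)) = (2*z)*(1/(2*z)) = 1)
T = 15 (T = 3*(1*5) = 3*5 = 15)
M(x) = 15 + 15*x (M(x) = (x/x + x)*15 = (1 + x)*15 = 15 + 15*x)
M(-2 - 1*26)² = (15 + 15*(-2 - 1*26))² = (15 + 15*(-2 - 26))² = (15 + 15*(-28))² = (15 - 420)² = (-405)² = 164025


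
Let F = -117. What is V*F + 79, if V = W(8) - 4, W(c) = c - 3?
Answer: -38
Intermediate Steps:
W(c) = -3 + c
V = 1 (V = (-3 + 8) - 4 = 5 - 4 = 1)
V*F + 79 = 1*(-117) + 79 = -117 + 79 = -38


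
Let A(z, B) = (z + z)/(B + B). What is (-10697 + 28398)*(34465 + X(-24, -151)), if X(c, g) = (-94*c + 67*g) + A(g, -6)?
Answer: 2828177275/6 ≈ 4.7136e+8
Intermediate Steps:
A(z, B) = z/B (A(z, B) = (2*z)/((2*B)) = (2*z)*(1/(2*B)) = z/B)
X(c, g) = -94*c + 401*g/6 (X(c, g) = (-94*c + 67*g) + g/(-6) = (-94*c + 67*g) + g*(-⅙) = (-94*c + 67*g) - g/6 = -94*c + 401*g/6)
(-10697 + 28398)*(34465 + X(-24, -151)) = (-10697 + 28398)*(34465 + (-94*(-24) + (401/6)*(-151))) = 17701*(34465 + (2256 - 60551/6)) = 17701*(34465 - 47015/6) = 17701*(159775/6) = 2828177275/6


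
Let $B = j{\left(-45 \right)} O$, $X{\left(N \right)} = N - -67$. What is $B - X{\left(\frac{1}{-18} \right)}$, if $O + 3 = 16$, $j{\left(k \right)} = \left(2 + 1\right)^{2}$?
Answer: $\frac{901}{18} \approx 50.056$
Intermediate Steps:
$j{\left(k \right)} = 9$ ($j{\left(k \right)} = 3^{2} = 9$)
$O = 13$ ($O = -3 + 16 = 13$)
$X{\left(N \right)} = 67 + N$ ($X{\left(N \right)} = N + 67 = 67 + N$)
$B = 117$ ($B = 9 \cdot 13 = 117$)
$B - X{\left(\frac{1}{-18} \right)} = 117 - \left(67 + \frac{1}{-18}\right) = 117 - \left(67 - \frac{1}{18}\right) = 117 - \frac{1205}{18} = \frac{901}{18}$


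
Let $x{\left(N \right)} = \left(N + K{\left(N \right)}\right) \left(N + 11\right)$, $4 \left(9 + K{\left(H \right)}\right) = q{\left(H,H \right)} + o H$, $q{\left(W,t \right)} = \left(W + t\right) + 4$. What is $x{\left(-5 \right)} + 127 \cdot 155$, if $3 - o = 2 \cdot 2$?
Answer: $\frac{39199}{2} \approx 19600.0$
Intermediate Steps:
$q{\left(W,t \right)} = 4 + W + t$
$o = -1$ ($o = 3 - 2 \cdot 2 = 3 - 4 = -1$)
$K{\left(H \right)} = -8 + \frac{H}{4}$ ($K{\left(H \right)} = -9 + \frac{\left(4 + H + H\right) - H}{4} = -9 + \frac{\left(4 + 2 H\right) - H}{4} = -9 + \frac{4 + H}{4} = -9 + \left(1 + \frac{H}{4}\right) = -8 + \frac{H}{4}$)
$x{\left(N \right)} = \left(-8 + \frac{5 N}{4}\right) \left(11 + N\right)$ ($x{\left(N \right)} = \left(N + \left(-8 + \frac{N}{4}\right)\right) \left(N + 11\right) = \left(-8 + \frac{5 N}{4}\right) \left(11 + N\right)$)
$x{\left(-5 \right)} + 127 \cdot 155 = \left(-88 + \frac{5 \left(-5\right)^{2}}{4} + \frac{23}{4} \left(-5\right)\right) + 127 \cdot 155 = \left(-88 + \frac{5}{4} \cdot 25 - \frac{115}{4}\right) + 19685 = \left(-88 + \frac{125}{4} - \frac{115}{4}\right) + 19685 = - \frac{171}{2} + 19685 = \frac{39199}{2}$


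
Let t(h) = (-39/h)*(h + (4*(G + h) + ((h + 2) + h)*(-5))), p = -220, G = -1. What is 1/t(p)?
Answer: 110/21177 ≈ 0.0051943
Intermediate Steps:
t(h) = -39*(-14 - 5*h)/h (t(h) = (-39/h)*(h + (4*(-1 + h) + ((h + 2) + h)*(-5))) = (-39/h)*(h + ((-4 + 4*h) + ((2 + h) + h)*(-5))) = (-39/h)*(h + ((-4 + 4*h) + (2 + 2*h)*(-5))) = (-39/h)*(h + ((-4 + 4*h) + (-10 - 10*h))) = (-39/h)*(h + (-14 - 6*h)) = (-39/h)*(-14 - 5*h) = -39*(-14 - 5*h)/h)
1/t(p) = 1/(195 + 546/(-220)) = 1/(195 + 546*(-1/220)) = 1/(195 - 273/110) = 1/(21177/110) = 110/21177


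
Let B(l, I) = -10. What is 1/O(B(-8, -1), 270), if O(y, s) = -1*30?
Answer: -1/30 ≈ -0.033333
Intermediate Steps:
O(y, s) = -30
1/O(B(-8, -1), 270) = 1/(-30) = -1/30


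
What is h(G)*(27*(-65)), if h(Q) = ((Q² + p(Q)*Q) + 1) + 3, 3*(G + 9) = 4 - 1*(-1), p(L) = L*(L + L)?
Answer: 1282840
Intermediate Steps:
p(L) = 2*L² (p(L) = L*(2*L) = 2*L²)
G = -22/3 (G = -9 + (4 - 1*(-1))/3 = -9 + (4 + 1)/3 = -9 + (⅓)*5 = -9 + 5/3 = -22/3 ≈ -7.3333)
h(Q) = 4 + Q² + 2*Q³ (h(Q) = ((Q² + (2*Q²)*Q) + 1) + 3 = ((Q² + 2*Q³) + 1) + 3 = (1 + Q² + 2*Q³) + 3 = 4 + Q² + 2*Q³)
h(G)*(27*(-65)) = (4 + (-22/3)² + 2*(-22/3)³)*(27*(-65)) = (4 + 484/9 + 2*(-10648/27))*(-1755) = (4 + 484/9 - 21296/27)*(-1755) = -19736/27*(-1755) = 1282840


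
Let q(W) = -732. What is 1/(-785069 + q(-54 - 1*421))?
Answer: -1/785801 ≈ -1.2726e-6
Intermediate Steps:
1/(-785069 + q(-54 - 1*421)) = 1/(-785069 - 732) = 1/(-785801) = -1/785801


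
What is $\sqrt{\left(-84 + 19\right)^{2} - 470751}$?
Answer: $i \sqrt{466526} \approx 683.03 i$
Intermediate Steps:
$\sqrt{\left(-84 + 19\right)^{2} - 470751} = \sqrt{\left(-65\right)^{2} - 470751} = \sqrt{4225 - 470751} = \sqrt{-466526} = i \sqrt{466526}$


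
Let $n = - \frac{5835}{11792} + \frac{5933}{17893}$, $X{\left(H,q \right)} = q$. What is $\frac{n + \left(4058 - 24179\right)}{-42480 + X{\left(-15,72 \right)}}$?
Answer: $\frac{4245449868695}{8947844408448} \approx 0.47447$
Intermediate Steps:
$n = - \frac{34443719}{210994256}$ ($n = \left(-5835\right) \frac{1}{11792} + 5933 \cdot \frac{1}{17893} = - \frac{5835}{11792} + \frac{5933}{17893} = - \frac{34443719}{210994256} \approx -0.16324$)
$\frac{n + \left(4058 - 24179\right)}{-42480 + X{\left(-15,72 \right)}} = \frac{- \frac{34443719}{210994256} + \left(4058 - 24179\right)}{-42480 + 72} = \frac{- \frac{34443719}{210994256} + \left(4058 - 24179\right)}{-42408} = \left(- \frac{34443719}{210994256} - 20121\right) \left(- \frac{1}{42408}\right) = \left(- \frac{4245449868695}{210994256}\right) \left(- \frac{1}{42408}\right) = \frac{4245449868695}{8947844408448}$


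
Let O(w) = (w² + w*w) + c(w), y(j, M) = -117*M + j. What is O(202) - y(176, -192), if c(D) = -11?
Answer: 58957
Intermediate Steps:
y(j, M) = j - 117*M
O(w) = -11 + 2*w² (O(w) = (w² + w*w) - 11 = (w² + w²) - 11 = 2*w² - 11 = -11 + 2*w²)
O(202) - y(176, -192) = (-11 + 2*202²) - (176 - 117*(-192)) = (-11 + 2*40804) - (176 + 22464) = (-11 + 81608) - 1*22640 = 81597 - 22640 = 58957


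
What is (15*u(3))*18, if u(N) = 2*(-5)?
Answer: -2700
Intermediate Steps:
u(N) = -10
(15*u(3))*18 = (15*(-10))*18 = -150*18 = -2700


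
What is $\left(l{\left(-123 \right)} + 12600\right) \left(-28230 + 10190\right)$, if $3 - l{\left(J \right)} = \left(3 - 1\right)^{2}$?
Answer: $-227285960$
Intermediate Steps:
$l{\left(J \right)} = -1$ ($l{\left(J \right)} = 3 - \left(3 - 1\right)^{2} = 3 - 2^{2} = 3 - 4 = -1$)
$\left(l{\left(-123 \right)} + 12600\right) \left(-28230 + 10190\right) = \left(-1 + 12600\right) \left(-28230 + 10190\right) = 12599 \left(-18040\right) = -227285960$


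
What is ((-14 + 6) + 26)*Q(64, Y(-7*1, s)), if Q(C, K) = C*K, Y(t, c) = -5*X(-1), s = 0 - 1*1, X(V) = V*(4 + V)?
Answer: 17280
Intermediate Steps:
s = -1 (s = 0 - 1 = -1)
Y(t, c) = 15 (Y(t, c) = -(-5)*(4 - 1) = -(-5)*3 = -5*(-3) = 15)
((-14 + 6) + 26)*Q(64, Y(-7*1, s)) = ((-14 + 6) + 26)*(64*15) = (-8 + 26)*960 = 18*960 = 17280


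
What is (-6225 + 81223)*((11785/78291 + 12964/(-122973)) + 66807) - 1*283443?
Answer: 16078581438850754429/3209226381 ≈ 5.0101e+9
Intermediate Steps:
(-6225 + 81223)*((11785/78291 + 12964/(-122973)) + 66807) - 1*283443 = 74998*((11785*(1/78291) + 12964*(-1/122973)) + 66807) - 283443 = 74998*((11785/78291 - 12964/122973) + 66807) - 283443 = 74998*(144757427/3209226381 + 66807) - 283443 = 74998*(214398931592894/3209226381) - 283443 = 16079491071603864212/3209226381 - 283443 = 16078581438850754429/3209226381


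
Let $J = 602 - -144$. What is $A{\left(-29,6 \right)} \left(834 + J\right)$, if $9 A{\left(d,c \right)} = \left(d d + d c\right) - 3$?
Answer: $\frac{1049120}{9} \approx 1.1657 \cdot 10^{5}$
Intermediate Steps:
$A{\left(d,c \right)} = - \frac{1}{3} + \frac{d^{2}}{9} + \frac{c d}{9}$ ($A{\left(d,c \right)} = \frac{\left(d d + d c\right) - 3}{9} = \frac{\left(d^{2} + c d\right) - 3}{9} = \frac{-3 + d^{2} + c d}{9} = - \frac{1}{3} + \frac{d^{2}}{9} + \frac{c d}{9}$)
$J = 746$ ($J = 602 + 144 = 746$)
$A{\left(-29,6 \right)} \left(834 + J\right) = \left(- \frac{1}{3} + \frac{\left(-29\right)^{2}}{9} + \frac{1}{9} \cdot 6 \left(-29\right)\right) \left(834 + 746\right) = \left(- \frac{1}{3} + \frac{1}{9} \cdot 841 - \frac{58}{3}\right) 1580 = \left(- \frac{1}{3} + \frac{841}{9} - \frac{58}{3}\right) 1580 = \frac{664}{9} \cdot 1580 = \frac{1049120}{9}$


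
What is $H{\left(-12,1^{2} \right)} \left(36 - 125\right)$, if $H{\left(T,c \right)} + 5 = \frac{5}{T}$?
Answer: $\frac{5785}{12} \approx 482.08$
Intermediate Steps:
$H{\left(T,c \right)} = -5 + \frac{5}{T}$
$H{\left(-12,1^{2} \right)} \left(36 - 125\right) = \left(-5 + \frac{5}{-12}\right) \left(36 - 125\right) = \left(-5 + 5 \left(- \frac{1}{12}\right)\right) \left(-89\right) = \left(-5 - \frac{5}{12}\right) \left(-89\right) = \left(- \frac{65}{12}\right) \left(-89\right) = \frac{5785}{12}$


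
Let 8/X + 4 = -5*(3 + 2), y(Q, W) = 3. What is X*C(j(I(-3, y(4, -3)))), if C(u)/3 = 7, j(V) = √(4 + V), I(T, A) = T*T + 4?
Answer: -168/29 ≈ -5.7931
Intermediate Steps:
I(T, A) = 4 + T² (I(T, A) = T² + 4 = 4 + T²)
C(u) = 21 (C(u) = 3*7 = 21)
X = -8/29 (X = 8/(-4 - 5*(3 + 2)) = 8/(-4 - 5*5) = 8/(-4 - 25) = 8/(-29) = 8*(-1/29) = -8/29 ≈ -0.27586)
X*C(j(I(-3, y(4, -3)))) = -8/29*21 = -168/29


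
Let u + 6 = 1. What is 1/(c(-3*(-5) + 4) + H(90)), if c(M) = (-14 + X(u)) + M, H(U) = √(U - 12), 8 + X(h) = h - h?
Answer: 1/23 + √78/69 ≈ 0.17147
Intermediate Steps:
u = -5 (u = -6 + 1 = -5)
X(h) = -8 (X(h) = -8 + (h - h) = -8 + 0 = -8)
H(U) = √(-12 + U)
c(M) = -22 + M (c(M) = (-14 - 8) + M = -22 + M)
1/(c(-3*(-5) + 4) + H(90)) = 1/((-22 + (-3*(-5) + 4)) + √(-12 + 90)) = 1/((-22 + (15 + 4)) + √78) = 1/((-22 + 19) + √78) = 1/(-3 + √78)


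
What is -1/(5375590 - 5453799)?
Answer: 1/78209 ≈ 1.2786e-5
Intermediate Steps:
-1/(5375590 - 5453799) = -1/(-78209) = -1*(-1/78209) = 1/78209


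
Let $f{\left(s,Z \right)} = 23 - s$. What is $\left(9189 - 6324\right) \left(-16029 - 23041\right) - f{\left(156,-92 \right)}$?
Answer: $-111935417$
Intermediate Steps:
$\left(9189 - 6324\right) \left(-16029 - 23041\right) - f{\left(156,-92 \right)} = \left(9189 - 6324\right) \left(-16029 - 23041\right) - \left(23 - 156\right) = 2865 \left(-39070\right) - \left(23 - 156\right) = -111935550 - -133 = -111935550 + 133 = -111935417$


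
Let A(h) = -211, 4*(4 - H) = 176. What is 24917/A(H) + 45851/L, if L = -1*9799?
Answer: -253836244/2067589 ≈ -122.77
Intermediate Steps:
H = -40 (H = 4 - 1/4*176 = 4 - 44 = -40)
L = -9799
24917/A(H) + 45851/L = 24917/(-211) + 45851/(-9799) = 24917*(-1/211) + 45851*(-1/9799) = -24917/211 - 45851/9799 = -253836244/2067589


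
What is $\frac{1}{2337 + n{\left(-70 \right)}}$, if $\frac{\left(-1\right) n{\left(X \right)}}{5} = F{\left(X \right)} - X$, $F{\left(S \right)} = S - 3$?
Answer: $\frac{1}{2352} \approx 0.00042517$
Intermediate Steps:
$F{\left(S \right)} = -3 + S$
$n{\left(X \right)} = 15$ ($n{\left(X \right)} = - 5 \left(\left(-3 + X\right) - X\right) = \left(-5\right) \left(-3\right) = 15$)
$\frac{1}{2337 + n{\left(-70 \right)}} = \frac{1}{2337 + 15} = \frac{1}{2352}$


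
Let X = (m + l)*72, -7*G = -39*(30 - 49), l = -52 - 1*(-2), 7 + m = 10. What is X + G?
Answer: -24429/7 ≈ -3489.9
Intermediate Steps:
m = 3 (m = -7 + 10 = 3)
l = -50 (l = -52 + 2 = -50)
G = -741/7 (G = -(-39)*(30 - 49)/7 = -(-39)*(-19)/7 = -⅐*741 = -741/7 ≈ -105.86)
X = -3384 (X = (3 - 50)*72 = -47*72 = -3384)
X + G = -3384 - 741/7 = -24429/7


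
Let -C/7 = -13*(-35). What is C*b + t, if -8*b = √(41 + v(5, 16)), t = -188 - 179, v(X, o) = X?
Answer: -367 + 3185*√46/8 ≈ 2333.2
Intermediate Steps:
t = -367
b = -√46/8 (b = -√(41 + 5)/8 = -√46/8 ≈ -0.84779)
C = -3185 (C = -(-91)*(-35) = -7*455 = -3185)
C*b + t = -(-3185)*√46/8 - 367 = 3185*√46/8 - 367 = -367 + 3185*√46/8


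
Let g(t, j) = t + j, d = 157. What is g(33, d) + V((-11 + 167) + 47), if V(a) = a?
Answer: 393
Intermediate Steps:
g(t, j) = j + t
g(33, d) + V((-11 + 167) + 47) = (157 + 33) + ((-11 + 167) + 47) = 190 + (156 + 47) = 190 + 203 = 393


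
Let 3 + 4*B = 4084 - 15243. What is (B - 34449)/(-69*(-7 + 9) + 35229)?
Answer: -74479/70182 ≈ -1.0612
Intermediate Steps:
B = -5581/2 (B = -3/4 + (4084 - 15243)/4 = -3/4 + (1/4)*(-11159) = -3/4 - 11159/4 = -5581/2 ≈ -2790.5)
(B - 34449)/(-69*(-7 + 9) + 35229) = (-5581/2 - 34449)/(-69*(-7 + 9) + 35229) = -74479/(2*(-69*2 + 35229)) = -74479/(2*(-138 + 35229)) = -74479/2/35091 = -74479/2*1/35091 = -74479/70182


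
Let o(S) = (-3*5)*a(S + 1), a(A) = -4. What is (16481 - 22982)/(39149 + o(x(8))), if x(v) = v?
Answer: -6501/39209 ≈ -0.16580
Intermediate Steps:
o(S) = 60 (o(S) = -3*5*(-4) = -15*(-4) = 60)
(16481 - 22982)/(39149 + o(x(8))) = (16481 - 22982)/(39149 + 60) = -6501/39209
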